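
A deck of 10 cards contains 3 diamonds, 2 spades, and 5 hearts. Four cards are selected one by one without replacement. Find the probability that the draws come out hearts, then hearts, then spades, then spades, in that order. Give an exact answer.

1/126

Each draw changes the counts, so multiply the conditional probabilities along the sequence:
P = 5/10 × 4/9 × 2/8 × 1/7 = 40/5040 = 1/126.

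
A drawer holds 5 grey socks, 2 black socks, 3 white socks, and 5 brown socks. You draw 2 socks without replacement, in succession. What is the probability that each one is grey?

2/21

P(every draw is grey) = 5/15 × 4/14 = 20/210 = 2/21.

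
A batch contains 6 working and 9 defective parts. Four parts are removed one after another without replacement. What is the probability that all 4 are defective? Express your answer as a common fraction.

P(every draw is defective) = 9/15 × 8/14 × 7/13 × 6/12 = 3024/32760 = 6/65.

6/65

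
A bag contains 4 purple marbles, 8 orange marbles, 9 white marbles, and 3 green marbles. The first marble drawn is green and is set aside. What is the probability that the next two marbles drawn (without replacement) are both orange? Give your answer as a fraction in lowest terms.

28/253

With the first marble removed, 8 orange remain out of 23.
P = 8/23 × 7/22 = 56/506 = 28/253.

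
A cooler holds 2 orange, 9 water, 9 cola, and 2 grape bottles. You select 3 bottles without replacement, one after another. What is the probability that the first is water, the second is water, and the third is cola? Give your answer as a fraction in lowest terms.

27/385

Multiply the probability of each draw given the previous ones:
P = 9/22 × 8/21 × 9/20 = 648/9240 = 27/385.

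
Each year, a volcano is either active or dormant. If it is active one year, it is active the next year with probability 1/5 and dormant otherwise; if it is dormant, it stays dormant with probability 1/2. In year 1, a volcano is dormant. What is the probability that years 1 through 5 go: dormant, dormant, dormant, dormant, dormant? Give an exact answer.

1/16

Year 1 is given. For each transition, use the conditional probability from the current state:
P(dormant | dormant) = 1/2; P(dormant | dormant) = 1/2; P(dormant | dormant) = 1/2; P(dormant | dormant) = 1/2.
P = 1/2 × 1/2 × 1/2 × 1/2 = 1/16.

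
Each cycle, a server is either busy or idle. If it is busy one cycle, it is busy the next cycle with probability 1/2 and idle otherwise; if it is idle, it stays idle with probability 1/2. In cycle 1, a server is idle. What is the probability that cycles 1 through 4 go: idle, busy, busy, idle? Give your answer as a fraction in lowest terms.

Cycle 1 is given. For each transition, use the conditional probability from the current state:
P(busy | idle) = 1/2; P(busy | busy) = 1/2; P(idle | busy) = 1/2.
P = 1/2 × 1/2 × 1/2 = 1/8.

1/8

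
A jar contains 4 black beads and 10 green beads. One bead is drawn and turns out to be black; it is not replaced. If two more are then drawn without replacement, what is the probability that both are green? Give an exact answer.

With the first bead removed, 10 green remain out of 13.
P = 10/13 × 9/12 = 90/156 = 15/26.

15/26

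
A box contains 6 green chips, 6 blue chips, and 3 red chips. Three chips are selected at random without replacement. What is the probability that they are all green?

P(all green) = 6/15 × 5/14 × 4/13 = 120/2730 = 4/91.

4/91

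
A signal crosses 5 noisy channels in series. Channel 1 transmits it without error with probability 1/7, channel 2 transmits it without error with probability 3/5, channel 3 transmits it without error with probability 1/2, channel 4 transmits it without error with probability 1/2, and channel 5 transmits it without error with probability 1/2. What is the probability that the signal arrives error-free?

3/280

Each stage is reached only if all earlier stages succeed, so
P = 1/7 × 3/5 × 1/2 × 1/2 × 1/2 = 3/280.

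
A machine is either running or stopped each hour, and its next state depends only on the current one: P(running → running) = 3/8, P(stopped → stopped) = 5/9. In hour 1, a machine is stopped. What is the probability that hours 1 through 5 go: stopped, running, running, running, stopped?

Hour 1 is given. For each transition, use the conditional probability from the current state:
P(running | stopped) = 4/9; P(running | running) = 3/8; P(running | running) = 3/8; P(stopped | running) = 5/8.
P = 4/9 × 3/8 × 3/8 × 5/8 = 180/4608 = 5/128.

5/128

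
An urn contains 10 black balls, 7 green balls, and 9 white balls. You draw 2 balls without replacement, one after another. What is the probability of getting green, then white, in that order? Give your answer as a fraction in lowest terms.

Multiply the probability of each draw given the previous ones:
P = 7/26 × 9/25 = 63/650.

63/650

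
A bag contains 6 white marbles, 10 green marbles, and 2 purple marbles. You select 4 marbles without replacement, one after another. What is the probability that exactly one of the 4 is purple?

56/153

One ordering (purple drawn first) has probability 2/18 × 16/17 × 15/16 × 14/15 = 6720/73440 = 14/153.
There are C(4,1) = 4 such orderings, each equally likely, so P = 4 × 14/153 = 56/153.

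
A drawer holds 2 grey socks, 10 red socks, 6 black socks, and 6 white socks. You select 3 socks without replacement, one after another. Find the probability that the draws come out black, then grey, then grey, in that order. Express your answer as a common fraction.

1/1012

Multiply the probability of each draw given the previous ones:
P = 6/24 × 2/23 × 1/22 = 12/12144 = 1/1012.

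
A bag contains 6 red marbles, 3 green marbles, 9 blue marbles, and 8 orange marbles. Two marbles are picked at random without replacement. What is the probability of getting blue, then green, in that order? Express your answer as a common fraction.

27/650

Chain rule:
P = 9/26 × 3/25 = 27/650.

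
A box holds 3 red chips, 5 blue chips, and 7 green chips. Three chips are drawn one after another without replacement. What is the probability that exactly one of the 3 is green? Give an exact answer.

One ordering (green drawn first) has probability 7/15 × 8/14 × 7/13 = 392/2730 = 28/195.
There are C(3,1) = 3 such orderings, each equally likely, so P = 3 × 28/195 = 28/65.

28/65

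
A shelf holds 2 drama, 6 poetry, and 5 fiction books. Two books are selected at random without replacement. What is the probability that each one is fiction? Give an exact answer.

P = 5/13 × 4/12 = 20/156 = 5/39.

5/39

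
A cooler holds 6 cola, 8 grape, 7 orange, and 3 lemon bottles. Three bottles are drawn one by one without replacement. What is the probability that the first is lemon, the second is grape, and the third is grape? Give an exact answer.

Multiply the probability of each draw given the previous ones:
P = 3/24 × 8/23 × 7/22 = 168/12144 = 7/506.

7/506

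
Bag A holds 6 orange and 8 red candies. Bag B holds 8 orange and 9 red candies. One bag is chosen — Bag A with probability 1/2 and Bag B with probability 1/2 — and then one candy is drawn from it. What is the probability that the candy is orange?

107/238

From Bag A: P(orange) = 6/14.
From Bag B: P(orange) = 8/17.
Total probability = (1/2)(6/14) + (1/2)(8/17) = 107/238.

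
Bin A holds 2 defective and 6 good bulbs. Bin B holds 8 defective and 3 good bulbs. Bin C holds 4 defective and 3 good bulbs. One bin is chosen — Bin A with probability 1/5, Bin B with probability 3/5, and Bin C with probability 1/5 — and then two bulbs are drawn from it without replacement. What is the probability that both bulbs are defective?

2847/7700

From Bin A: P(both defective) = (2/8)(1/7) = 1/28.
From Bin B: P(both defective) = (8/11)(7/10) = 28/55.
From Bin C: P(both defective) = (4/7)(3/6) = 2/7.
Total probability = (1/5)(1/28) + (3/5)(28/55) + (1/5)(2/7) = 2847/7700.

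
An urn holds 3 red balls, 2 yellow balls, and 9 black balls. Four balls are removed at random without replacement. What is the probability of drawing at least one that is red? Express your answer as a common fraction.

61/91

P(no red) = 11/14 × 10/13 × 9/12 × 8/11 = 7920/24024 = 30/91.
P(at least one) = 1 − 30/91 = 61/91.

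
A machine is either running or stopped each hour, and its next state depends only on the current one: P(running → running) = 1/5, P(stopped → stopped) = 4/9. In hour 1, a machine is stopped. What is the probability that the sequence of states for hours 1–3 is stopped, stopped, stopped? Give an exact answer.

16/81

Hour 1 is given. For each transition, use the conditional probability from the current state:
P(stopped | stopped) = 4/9; P(stopped | stopped) = 4/9.
P = 4/9 × 4/9 = 16/81.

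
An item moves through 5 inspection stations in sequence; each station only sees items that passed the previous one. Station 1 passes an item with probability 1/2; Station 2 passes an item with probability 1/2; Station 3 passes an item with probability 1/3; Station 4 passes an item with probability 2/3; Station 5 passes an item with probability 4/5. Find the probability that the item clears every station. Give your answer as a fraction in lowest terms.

Multiplying along the chain,
P = 1/2 × 1/2 × 1/3 × 2/3 × 4/5 = 8/180 = 2/45.

2/45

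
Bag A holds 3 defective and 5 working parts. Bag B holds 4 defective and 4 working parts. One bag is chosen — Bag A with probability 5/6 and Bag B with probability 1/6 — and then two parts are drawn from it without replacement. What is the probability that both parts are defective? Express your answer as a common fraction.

1/8

From Bag A: P(both defective) = (3/8)(2/7) = 3/28.
From Bag B: P(both defective) = (4/8)(3/7) = 3/14.
Total probability = (5/6)(3/28) + (1/6)(3/14) = 1/8.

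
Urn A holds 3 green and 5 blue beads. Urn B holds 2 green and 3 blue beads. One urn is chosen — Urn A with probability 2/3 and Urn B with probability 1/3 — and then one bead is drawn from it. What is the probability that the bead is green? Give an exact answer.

From Urn A: P(green) = 3/8.
From Urn B: P(green) = 2/5.
Total probability = (2/3)(3/8) + (1/3)(2/5) = 23/60.

23/60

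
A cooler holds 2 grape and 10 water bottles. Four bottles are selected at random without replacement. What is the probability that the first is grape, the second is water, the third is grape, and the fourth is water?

Chain rule:
P = 2/12 × 10/11 × 1/10 × 9/9 = 180/11880 = 1/66.

1/66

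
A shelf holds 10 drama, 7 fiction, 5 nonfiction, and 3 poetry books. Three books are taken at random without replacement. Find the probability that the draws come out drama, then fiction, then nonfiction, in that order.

Multiply the probability of each draw given the previous ones:
P = 10/25 × 7/24 × 5/23 = 350/13800 = 7/276.

7/276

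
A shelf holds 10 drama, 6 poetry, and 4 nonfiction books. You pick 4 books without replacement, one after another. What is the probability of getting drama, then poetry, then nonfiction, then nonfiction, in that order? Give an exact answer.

Each draw changes the counts, so multiply the conditional probabilities along the sequence:
P = 10/20 × 6/19 × 4/18 × 3/17 = 720/116280 = 2/323.

2/323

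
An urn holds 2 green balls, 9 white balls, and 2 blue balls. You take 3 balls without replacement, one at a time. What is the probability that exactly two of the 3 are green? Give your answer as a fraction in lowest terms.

One ordering (green drawn first) has probability 2/13 × 1/12 × 11/11 = 22/1716 = 1/78.
There are C(3,2) = 3 such orderings, each equally likely, so P = 3 × 1/78 = 1/26.

1/26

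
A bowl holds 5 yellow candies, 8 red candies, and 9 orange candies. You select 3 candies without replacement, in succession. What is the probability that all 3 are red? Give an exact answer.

P(every draw is red) = 8/22 × 7/21 × 6/20 = 336/9240 = 2/55.

2/55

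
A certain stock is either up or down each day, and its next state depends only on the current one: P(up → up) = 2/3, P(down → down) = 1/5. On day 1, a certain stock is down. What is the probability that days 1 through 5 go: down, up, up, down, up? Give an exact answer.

32/225

Day 1 is given. For each transition, use the conditional probability from the current state:
P(up | down) = 4/5; P(up | up) = 2/3; P(down | up) = 1/3; P(up | down) = 4/5.
P = 4/5 × 2/3 × 1/3 × 4/5 = 32/225.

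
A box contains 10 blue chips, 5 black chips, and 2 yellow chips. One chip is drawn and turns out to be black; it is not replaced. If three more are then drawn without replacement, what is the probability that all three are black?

1/140

With the first chip removed, 4 black remain out of 16.
P = 4/16 × 3/15 × 2/14 = 24/3360 = 1/140.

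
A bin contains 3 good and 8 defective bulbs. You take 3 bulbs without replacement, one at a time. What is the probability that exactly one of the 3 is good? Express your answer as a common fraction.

28/55

One ordering (good drawn first) has probability 3/11 × 8/10 × 7/9 = 168/990 = 28/165.
There are C(3,1) = 3 such orderings, each equally likely, so P = 3 × 28/165 = 28/55.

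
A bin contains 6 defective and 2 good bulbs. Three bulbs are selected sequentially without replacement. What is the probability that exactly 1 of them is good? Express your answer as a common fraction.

15/28

One ordering (good drawn first) has probability 2/8 × 6/7 × 5/6 = 60/336 = 5/28.
There are C(3,1) = 3 such orderings, each equally likely, so P = 3 × 5/28 = 15/28.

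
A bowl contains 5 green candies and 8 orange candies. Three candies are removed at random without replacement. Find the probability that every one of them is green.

5/143

P(every draw is green) = 5/13 × 4/12 × 3/11 = 60/1716 = 5/143.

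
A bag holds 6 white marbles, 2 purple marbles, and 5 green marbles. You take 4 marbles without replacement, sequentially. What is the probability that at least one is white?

136/143

P(no white) = 7/13 × 6/12 × 5/11 × 4/10 = 840/17160 = 7/143.
P(at least one) = 1 − 7/143 = 136/143.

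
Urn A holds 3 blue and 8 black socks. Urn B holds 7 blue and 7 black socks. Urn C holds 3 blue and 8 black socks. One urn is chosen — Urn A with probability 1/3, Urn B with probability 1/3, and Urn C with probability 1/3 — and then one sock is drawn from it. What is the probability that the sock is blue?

23/66

From Urn A: P(blue) = 3/11.
From Urn B: P(blue) = 7/14.
From Urn C: P(blue) = 3/11.
Total probability = (1/3)(3/11) + (1/3)(7/14) + (1/3)(3/11) = 23/66.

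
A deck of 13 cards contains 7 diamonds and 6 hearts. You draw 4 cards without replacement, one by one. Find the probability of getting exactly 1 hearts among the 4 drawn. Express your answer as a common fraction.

42/143

One ordering (a heart drawn first) has probability 6/13 × 7/12 × 6/11 × 5/10 = 1260/17160 = 21/286.
There are C(4,1) = 4 such orderings, each equally likely, so P = 4 × 21/286 = 42/143.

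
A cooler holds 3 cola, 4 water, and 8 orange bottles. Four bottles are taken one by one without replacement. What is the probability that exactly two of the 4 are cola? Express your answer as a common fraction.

66/455

One ordering (cola drawn first) has probability 3/15 × 2/14 × 12/13 × 11/12 = 792/32760 = 11/455.
There are C(4,2) = 6 such orderings, each equally likely, so P = 6 × 11/455 = 66/455.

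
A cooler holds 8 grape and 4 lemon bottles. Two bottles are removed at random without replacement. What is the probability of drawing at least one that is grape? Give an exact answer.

P(no grape) = 4/12 × 3/11 = 12/132 = 1/11.
P(at least one) = 1 − 1/11 = 10/11.

10/11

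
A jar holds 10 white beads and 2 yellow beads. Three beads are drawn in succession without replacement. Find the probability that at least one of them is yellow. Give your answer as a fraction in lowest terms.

5/11

P(no yellow) = 10/12 × 9/11 × 8/10 = 720/1320 = 6/11.
P(at least one) = 1 − 6/11 = 5/11.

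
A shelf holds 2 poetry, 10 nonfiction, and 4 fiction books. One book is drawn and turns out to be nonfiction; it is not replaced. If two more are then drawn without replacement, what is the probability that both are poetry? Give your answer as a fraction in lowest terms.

1/105

With the first book removed, 2 poetry remain out of 15.
P = 2/15 × 1/14 = 2/210 = 1/105.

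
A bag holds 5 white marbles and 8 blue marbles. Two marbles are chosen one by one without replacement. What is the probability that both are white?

5/39

P(all white) = 5/13 × 4/12 = 20/156 = 5/39.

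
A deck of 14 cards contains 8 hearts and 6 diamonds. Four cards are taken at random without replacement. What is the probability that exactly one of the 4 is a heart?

One ordering (a heart drawn first) has probability 8/14 × 6/13 × 5/12 × 4/11 = 960/24024 = 40/1001.
There are C(4,1) = 4 such orderings, each equally likely, so P = 4 × 40/1001 = 160/1001.

160/1001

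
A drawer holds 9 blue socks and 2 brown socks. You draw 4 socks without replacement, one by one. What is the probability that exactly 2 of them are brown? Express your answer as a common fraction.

6/55

One ordering (brown drawn first) has probability 2/11 × 1/10 × 9/9 × 8/8 = 144/7920 = 1/55.
There are C(4,2) = 6 such orderings, each equally likely, so P = 6 × 1/55 = 6/55.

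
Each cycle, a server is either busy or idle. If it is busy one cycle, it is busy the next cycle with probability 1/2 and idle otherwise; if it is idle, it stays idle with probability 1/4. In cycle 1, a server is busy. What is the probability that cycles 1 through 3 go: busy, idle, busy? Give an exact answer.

3/8

Cycle 1 is given. For each transition, use the conditional probability from the current state:
P(idle | busy) = 1/2; P(busy | idle) = 3/4.
P = 1/2 × 3/4 = 3/8.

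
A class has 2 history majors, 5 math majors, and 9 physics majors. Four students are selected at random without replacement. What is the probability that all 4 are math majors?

P = 5/16 × 4/15 × 3/14 × 2/13 = 120/43680 = 1/364.

1/364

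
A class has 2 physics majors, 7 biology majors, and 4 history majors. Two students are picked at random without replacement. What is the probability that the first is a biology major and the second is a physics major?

Each draw changes the counts, so multiply the conditional probabilities along the sequence:
P = 7/13 × 2/12 = 14/156 = 7/78.

7/78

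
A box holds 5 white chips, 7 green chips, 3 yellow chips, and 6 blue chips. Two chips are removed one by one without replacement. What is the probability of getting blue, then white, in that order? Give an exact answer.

Chain rule:
P = 6/21 × 5/20 = 30/420 = 1/14.

1/14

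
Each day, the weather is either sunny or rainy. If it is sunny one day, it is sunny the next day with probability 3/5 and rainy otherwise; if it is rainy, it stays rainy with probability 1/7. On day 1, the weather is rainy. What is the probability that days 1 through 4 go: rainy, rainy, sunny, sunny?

Day 1 is given. For each transition, use the conditional probability from the current state:
P(rainy | rainy) = 1/7; P(sunny | rainy) = 6/7; P(sunny | sunny) = 3/5.
P = 1/7 × 6/7 × 3/5 = 18/245.

18/245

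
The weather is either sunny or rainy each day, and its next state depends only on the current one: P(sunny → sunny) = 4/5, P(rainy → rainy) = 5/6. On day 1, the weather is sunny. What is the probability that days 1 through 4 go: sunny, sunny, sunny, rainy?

Day 1 is given. For each transition, use the conditional probability from the current state:
P(sunny | sunny) = 4/5; P(sunny | sunny) = 4/5; P(rainy | sunny) = 1/5.
P = 4/5 × 4/5 × 1/5 = 16/125.

16/125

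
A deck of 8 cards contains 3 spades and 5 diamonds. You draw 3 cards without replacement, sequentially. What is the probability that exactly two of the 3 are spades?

15/56

One ordering (spades drawn first) has probability 3/8 × 2/7 × 5/6 = 30/336 = 5/56.
There are C(3,2) = 3 such orderings, each equally likely, so P = 3 × 5/56 = 15/56.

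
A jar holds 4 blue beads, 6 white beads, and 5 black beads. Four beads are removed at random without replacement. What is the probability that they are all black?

1/273

P(all black) = 5/15 × 4/14 × 3/13 × 2/12 = 120/32760 = 1/273.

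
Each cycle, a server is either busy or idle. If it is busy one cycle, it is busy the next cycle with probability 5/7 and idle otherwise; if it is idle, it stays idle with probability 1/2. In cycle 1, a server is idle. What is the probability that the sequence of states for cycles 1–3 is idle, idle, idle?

Cycle 1 is given. For each transition, use the conditional probability from the current state:
P(idle | idle) = 1/2; P(idle | idle) = 1/2.
P = 1/2 × 1/2 = 1/4.

1/4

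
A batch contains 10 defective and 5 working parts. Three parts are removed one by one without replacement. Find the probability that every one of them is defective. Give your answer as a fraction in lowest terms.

24/91

P(all defective) = 10/15 × 9/14 × 8/13 = 720/2730 = 24/91.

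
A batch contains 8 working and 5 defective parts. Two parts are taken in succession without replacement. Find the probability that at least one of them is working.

34/39

P(no working) = 5/13 × 4/12 = 20/156 = 5/39.
P(at least one) = 1 − 5/39 = 34/39.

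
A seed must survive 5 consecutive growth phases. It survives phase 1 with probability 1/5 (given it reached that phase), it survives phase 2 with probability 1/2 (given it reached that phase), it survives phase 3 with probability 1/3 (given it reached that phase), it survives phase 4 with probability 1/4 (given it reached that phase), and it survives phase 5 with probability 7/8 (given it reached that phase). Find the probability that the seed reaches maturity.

7/960

The events are sequential, so multiply the conditional probabilities:
P = 1/5 × 1/2 × 1/3 × 1/4 × 7/8 = 7/960.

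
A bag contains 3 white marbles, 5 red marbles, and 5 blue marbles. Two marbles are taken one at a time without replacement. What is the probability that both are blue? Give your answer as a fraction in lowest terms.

P = 5/13 × 4/12 = 20/156 = 5/39.

5/39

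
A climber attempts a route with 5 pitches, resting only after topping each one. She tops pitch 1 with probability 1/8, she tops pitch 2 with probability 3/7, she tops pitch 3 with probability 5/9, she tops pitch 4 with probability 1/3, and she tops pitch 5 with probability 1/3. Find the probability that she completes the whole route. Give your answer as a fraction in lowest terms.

Each stage is reached only if all earlier stages succeed, so
P = 1/8 × 3/7 × 5/9 × 1/3 × 1/3 = 15/4536 = 5/1512.

5/1512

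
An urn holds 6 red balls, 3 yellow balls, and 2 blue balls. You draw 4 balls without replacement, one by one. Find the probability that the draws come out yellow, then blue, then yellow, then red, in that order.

1/110

Each draw changes the counts, so multiply the conditional probabilities along the sequence:
P = 3/11 × 2/10 × 2/9 × 6/8 = 72/7920 = 1/110.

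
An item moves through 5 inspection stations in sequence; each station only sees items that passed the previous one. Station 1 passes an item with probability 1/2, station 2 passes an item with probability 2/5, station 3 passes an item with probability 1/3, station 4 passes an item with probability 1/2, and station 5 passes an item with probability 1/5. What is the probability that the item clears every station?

Multiplying along the chain,
P = 1/2 × 2/5 × 1/3 × 1/2 × 1/5 = 2/300 = 1/150.

1/150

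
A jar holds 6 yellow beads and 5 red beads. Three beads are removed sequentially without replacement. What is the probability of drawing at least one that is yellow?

P(no yellow) = 5/11 × 4/10 × 3/9 = 60/990 = 2/33.
P(at least one) = 1 − 2/33 = 31/33.

31/33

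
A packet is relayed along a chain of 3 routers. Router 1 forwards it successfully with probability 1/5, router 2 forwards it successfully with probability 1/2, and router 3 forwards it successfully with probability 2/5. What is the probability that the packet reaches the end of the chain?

Each stage is reached only if all earlier stages succeed, so
P = 1/5 × 1/2 × 2/5 = 2/50 = 1/25.

1/25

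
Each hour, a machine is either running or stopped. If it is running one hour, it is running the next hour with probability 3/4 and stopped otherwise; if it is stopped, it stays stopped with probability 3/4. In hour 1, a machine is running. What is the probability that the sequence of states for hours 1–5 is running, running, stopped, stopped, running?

Hour 1 is given. For each transition, use the conditional probability from the current state:
P(running | running) = 3/4; P(stopped | running) = 1/4; P(stopped | stopped) = 3/4; P(running | stopped) = 1/4.
P = 3/4 × 1/4 × 3/4 × 1/4 = 9/256.

9/256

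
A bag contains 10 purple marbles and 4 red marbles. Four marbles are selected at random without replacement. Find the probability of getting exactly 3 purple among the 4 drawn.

480/1001

One ordering (purple drawn first) has probability 10/14 × 9/13 × 8/12 × 4/11 = 2880/24024 = 120/1001.
There are C(4,3) = 4 such orderings, each equally likely, so P = 4 × 120/1001 = 480/1001.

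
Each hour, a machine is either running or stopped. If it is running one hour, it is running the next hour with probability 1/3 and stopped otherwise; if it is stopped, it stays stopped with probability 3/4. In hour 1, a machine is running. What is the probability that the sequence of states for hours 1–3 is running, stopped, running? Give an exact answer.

1/6

Hour 1 is given. For each transition, use the conditional probability from the current state:
P(stopped | running) = 2/3; P(running | stopped) = 1/4.
P = 2/3 × 1/4 = 2/12 = 1/6.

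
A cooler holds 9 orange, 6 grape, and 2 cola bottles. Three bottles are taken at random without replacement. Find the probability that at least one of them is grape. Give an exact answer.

103/136

P(no grape) = 11/17 × 10/16 × 9/15 = 990/4080 = 33/136.
P(at least one) = 1 − 33/136 = 103/136.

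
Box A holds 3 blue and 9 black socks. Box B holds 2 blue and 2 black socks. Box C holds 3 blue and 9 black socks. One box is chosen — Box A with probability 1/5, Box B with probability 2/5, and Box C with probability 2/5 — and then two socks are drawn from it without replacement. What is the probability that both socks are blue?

From Box A: P(both blue) = (3/12)(2/11) = 1/22.
From Box B: P(both blue) = (2/4)(1/3) = 1/6.
From Box C: P(both blue) = (3/12)(2/11) = 1/22.
Total probability = (1/5)(1/22) + (2/5)(1/6) + (2/5)(1/22) = 31/330.

31/330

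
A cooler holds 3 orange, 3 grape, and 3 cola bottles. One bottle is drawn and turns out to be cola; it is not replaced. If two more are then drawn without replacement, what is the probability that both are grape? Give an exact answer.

After the first draw, 3 of the remaining 8 bottles are grape.
P = 3/8 × 2/7 = 6/56 = 3/28.

3/28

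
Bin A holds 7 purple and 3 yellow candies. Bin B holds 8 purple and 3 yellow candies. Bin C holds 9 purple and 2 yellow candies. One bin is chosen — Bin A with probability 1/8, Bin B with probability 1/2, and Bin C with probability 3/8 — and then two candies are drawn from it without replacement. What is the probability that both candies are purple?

From Bin A: P(both purple) = (7/10)(6/9) = 7/15.
From Bin B: P(both purple) = (8/11)(7/10) = 28/55.
From Bin C: P(both purple) = (9/11)(8/10) = 36/55.
Total probability = (1/8)(7/15) + (1/2)(28/55) + (3/8)(36/55) = 67/120.

67/120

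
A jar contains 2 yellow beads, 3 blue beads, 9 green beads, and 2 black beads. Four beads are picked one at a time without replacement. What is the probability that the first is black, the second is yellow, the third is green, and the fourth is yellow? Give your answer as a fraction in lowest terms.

Multiply the probability of each draw given the previous ones:
P = 2/16 × 2/15 × 9/14 × 1/13 = 36/43680 = 3/3640.

3/3640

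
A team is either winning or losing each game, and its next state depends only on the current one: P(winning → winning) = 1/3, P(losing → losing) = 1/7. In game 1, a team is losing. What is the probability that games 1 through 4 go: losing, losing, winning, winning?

2/49

Game 1 is given. For each transition, use the conditional probability from the current state:
P(losing | losing) = 1/7; P(winning | losing) = 6/7; P(winning | winning) = 1/3.
P = 1/7 × 6/7 × 1/3 = 6/147 = 2/49.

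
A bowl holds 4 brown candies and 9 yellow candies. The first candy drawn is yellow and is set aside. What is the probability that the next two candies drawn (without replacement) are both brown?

After the first draw, 4 of the remaining 12 candies are brown.
P = 4/12 × 3/11 = 12/132 = 1/11.

1/11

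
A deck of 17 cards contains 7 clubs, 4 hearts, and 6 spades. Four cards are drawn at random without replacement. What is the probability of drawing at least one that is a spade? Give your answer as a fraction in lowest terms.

205/238

P(no spades) = 11/17 × 10/16 × 9/15 × 8/14 = 7920/57120 = 33/238.
P(at least one) = 1 − 33/238 = 205/238.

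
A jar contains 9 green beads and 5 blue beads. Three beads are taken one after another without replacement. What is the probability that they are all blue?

P(all blue) = 5/14 × 4/13 × 3/12 = 60/2184 = 5/182.

5/182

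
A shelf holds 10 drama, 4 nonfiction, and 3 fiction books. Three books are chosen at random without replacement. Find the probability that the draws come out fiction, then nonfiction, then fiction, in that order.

Each draw changes the counts, so multiply the conditional probabilities along the sequence:
P = 3/17 × 4/16 × 2/15 = 24/4080 = 1/170.

1/170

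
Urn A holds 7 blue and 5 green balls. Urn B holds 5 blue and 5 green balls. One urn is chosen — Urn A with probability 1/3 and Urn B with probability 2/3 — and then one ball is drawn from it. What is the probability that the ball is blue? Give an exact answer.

19/36

From Urn A: P(blue) = 7/12.
From Urn B: P(blue) = 5/10.
Total probability = (1/3)(7/12) + (2/3)(5/10) = 19/36.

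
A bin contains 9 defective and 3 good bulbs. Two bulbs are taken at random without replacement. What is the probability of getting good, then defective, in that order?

Each draw changes the counts, so multiply the conditional probabilities along the sequence:
P = 3/12 × 9/11 = 27/132 = 9/44.

9/44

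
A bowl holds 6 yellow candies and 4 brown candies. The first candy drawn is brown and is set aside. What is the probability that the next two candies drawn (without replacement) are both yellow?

After the first draw, 6 of the remaining 9 candies are yellow.
P = 6/9 × 5/8 = 30/72 = 5/12.

5/12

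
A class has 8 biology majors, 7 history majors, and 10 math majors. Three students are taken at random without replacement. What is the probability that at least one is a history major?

P(no history majors) = 18/25 × 17/24 × 16/23 = 4896/13800 = 204/575.
P(at least one) = 1 − 204/575 = 371/575.

371/575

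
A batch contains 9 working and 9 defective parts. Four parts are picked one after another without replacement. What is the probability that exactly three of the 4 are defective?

21/85

One ordering (defective drawn first) has probability 9/18 × 8/17 × 7/16 × 9/15 = 4536/73440 = 21/340.
There are C(4,3) = 4 such orderings, each equally likely, so P = 4 × 21/340 = 21/85.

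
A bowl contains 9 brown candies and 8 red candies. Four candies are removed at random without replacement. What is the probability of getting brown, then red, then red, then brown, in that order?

6/85

Chain rule:
P = 9/17 × 8/16 × 7/15 × 8/14 = 4032/57120 = 6/85.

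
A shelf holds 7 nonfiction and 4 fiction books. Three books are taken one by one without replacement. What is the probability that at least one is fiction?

P(no fiction) = 7/11 × 6/10 × 5/9 = 210/990 = 7/33.
P(at least one) = 1 − 7/33 = 26/33.

26/33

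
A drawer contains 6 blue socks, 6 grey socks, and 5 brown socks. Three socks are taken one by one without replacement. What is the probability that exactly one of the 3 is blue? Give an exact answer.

33/68

One ordering (blue drawn first) has probability 6/17 × 11/16 × 10/15 = 660/4080 = 11/68.
There are C(3,1) = 3 such orderings, each equally likely, so P = 3 × 11/68 = 33/68.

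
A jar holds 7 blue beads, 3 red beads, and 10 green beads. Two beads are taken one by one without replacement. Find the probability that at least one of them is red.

27/95

P(no red) = 17/20 × 16/19 = 272/380 = 68/95.
P(at least one) = 1 − 68/95 = 27/95.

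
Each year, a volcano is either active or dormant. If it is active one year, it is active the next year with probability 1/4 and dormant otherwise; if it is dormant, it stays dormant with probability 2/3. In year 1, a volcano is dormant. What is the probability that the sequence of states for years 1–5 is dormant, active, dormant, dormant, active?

1/18

Year 1 is given. For each transition, use the conditional probability from the current state:
P(active | dormant) = 1/3; P(dormant | active) = 3/4; P(dormant | dormant) = 2/3; P(active | dormant) = 1/3.
P = 1/3 × 3/4 × 2/3 × 1/3 = 6/108 = 1/18.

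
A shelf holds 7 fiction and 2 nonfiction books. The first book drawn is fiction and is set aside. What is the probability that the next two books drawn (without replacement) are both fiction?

15/28

With the first book removed, 6 fiction remain out of 8.
P = 6/8 × 5/7 = 30/56 = 15/28.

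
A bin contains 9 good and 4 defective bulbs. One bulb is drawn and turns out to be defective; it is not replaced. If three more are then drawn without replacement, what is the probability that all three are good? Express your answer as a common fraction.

21/55

With the first bulb removed, 9 good remain out of 12.
P = 9/12 × 8/11 × 7/10 = 504/1320 = 21/55.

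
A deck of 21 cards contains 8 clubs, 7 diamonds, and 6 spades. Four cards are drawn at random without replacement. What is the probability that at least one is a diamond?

P(no diamonds) = 14/21 × 13/20 × 12/19 × 11/18 = 24024/143640 = 143/855.
P(at least one) = 1 − 143/855 = 712/855.

712/855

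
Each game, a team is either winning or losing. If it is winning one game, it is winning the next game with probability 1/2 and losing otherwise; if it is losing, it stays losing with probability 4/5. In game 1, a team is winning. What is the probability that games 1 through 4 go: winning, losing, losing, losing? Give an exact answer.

Game 1 is given. For each transition, use the conditional probability from the current state:
P(losing | winning) = 1/2; P(losing | losing) = 4/5; P(losing | losing) = 4/5.
P = 1/2 × 4/5 × 4/5 = 16/50 = 8/25.

8/25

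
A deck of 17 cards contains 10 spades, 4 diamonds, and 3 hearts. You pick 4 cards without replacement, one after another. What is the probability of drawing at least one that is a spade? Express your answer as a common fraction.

P(no spades) = 7/17 × 6/16 × 5/15 × 4/14 = 840/57120 = 1/68.
P(at least one) = 1 − 1/68 = 67/68.

67/68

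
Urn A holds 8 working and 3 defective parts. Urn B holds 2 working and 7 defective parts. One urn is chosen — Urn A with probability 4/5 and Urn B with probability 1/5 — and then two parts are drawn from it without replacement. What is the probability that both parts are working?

From Urn A: P(both working) = (8/11)(7/10) = 28/55.
From Urn B: P(both working) = (2/9)(1/8) = 1/36.
Total probability = (4/5)(28/55) + (1/5)(1/36) = 4087/9900.

4087/9900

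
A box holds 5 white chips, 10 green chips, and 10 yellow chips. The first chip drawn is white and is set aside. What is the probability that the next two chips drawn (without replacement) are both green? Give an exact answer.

With the first chip removed, 10 green remain out of 24.
P = 10/24 × 9/23 = 90/552 = 15/92.

15/92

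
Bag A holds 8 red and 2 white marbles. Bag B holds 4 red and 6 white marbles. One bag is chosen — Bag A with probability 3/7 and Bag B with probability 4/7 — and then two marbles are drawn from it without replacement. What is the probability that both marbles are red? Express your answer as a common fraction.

From Bag A: P(both red) = (8/10)(7/9) = 28/45.
From Bag B: P(both red) = (4/10)(3/9) = 2/15.
Total probability = (3/7)(28/45) + (4/7)(2/15) = 12/35.

12/35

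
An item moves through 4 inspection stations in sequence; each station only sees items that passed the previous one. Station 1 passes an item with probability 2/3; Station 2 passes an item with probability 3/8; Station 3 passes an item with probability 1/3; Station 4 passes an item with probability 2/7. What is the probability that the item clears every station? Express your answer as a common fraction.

Multiplying along the chain,
P = 2/3 × 3/8 × 1/3 × 2/7 = 12/504 = 1/42.

1/42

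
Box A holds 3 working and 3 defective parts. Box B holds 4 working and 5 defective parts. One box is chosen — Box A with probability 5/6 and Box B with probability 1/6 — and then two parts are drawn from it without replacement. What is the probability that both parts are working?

From Box A: P(both working) = (3/6)(2/5) = 1/5.
From Box B: P(both working) = (4/9)(3/8) = 1/6.
Total probability = (5/6)(1/5) + (1/6)(1/6) = 7/36.

7/36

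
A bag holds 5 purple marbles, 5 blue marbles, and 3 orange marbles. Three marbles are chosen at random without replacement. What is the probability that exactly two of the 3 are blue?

40/143

One ordering (blue drawn first) has probability 5/13 × 4/12 × 8/11 = 160/1716 = 40/429.
There are C(3,2) = 3 such orderings, each equally likely, so P = 3 × 40/429 = 40/143.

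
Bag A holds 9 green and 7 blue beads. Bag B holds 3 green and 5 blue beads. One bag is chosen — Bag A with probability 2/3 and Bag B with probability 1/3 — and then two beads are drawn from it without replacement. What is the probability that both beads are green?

33/140

From Bag A: P(both green) = (9/16)(8/15) = 3/10.
From Bag B: P(both green) = (3/8)(2/7) = 3/28.
Total probability = (2/3)(3/10) + (1/3)(3/28) = 33/140.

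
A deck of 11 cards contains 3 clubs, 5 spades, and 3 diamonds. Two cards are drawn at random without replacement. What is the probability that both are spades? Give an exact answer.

2/11

P(all spades) = 5/11 × 4/10 = 20/110 = 2/11.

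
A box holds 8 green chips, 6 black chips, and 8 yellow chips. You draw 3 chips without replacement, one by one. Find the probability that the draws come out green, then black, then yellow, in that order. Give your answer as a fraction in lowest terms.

16/385

Each draw changes the counts, so multiply the conditional probabilities along the sequence:
P = 8/22 × 6/21 × 8/20 = 384/9240 = 16/385.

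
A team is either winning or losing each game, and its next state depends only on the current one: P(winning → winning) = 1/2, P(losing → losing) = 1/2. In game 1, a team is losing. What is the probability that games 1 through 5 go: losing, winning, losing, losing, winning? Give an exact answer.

1/16

Game 1 is given. For each transition, use the conditional probability from the current state:
P(winning | losing) = 1/2; P(losing | winning) = 1/2; P(losing | losing) = 1/2; P(winning | losing) = 1/2.
P = 1/2 × 1/2 × 1/2 × 1/2 = 1/16.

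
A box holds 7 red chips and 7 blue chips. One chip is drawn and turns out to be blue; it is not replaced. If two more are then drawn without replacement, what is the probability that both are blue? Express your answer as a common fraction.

5/26

After the first draw, 6 of the remaining 13 chips are blue.
P = 6/13 × 5/12 = 30/156 = 5/26.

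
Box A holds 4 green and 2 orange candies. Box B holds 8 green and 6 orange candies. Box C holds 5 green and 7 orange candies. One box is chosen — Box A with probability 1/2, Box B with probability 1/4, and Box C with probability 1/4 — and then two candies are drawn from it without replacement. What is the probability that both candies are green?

From Box A: P(both green) = (4/6)(3/5) = 2/5.
From Box B: P(both green) = (8/14)(7/13) = 4/13.
From Box C: P(both green) = (5/12)(4/11) = 5/33.
Total probability = (1/2)(2/5) + (1/4)(4/13) + (1/4)(5/33) = 2701/8580.

2701/8580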